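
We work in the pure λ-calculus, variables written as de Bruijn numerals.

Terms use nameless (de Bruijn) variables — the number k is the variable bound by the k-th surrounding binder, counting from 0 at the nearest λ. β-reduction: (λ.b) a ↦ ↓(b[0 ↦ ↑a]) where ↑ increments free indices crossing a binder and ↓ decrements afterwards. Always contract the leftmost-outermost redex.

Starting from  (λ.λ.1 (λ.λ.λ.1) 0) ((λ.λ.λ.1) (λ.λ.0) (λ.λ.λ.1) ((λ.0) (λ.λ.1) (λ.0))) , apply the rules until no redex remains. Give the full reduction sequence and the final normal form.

  start: (λ.λ.1 (λ.λ.λ.1) 0) ((λ.λ.λ.1) (λ.λ.0) (λ.λ.λ.1) ((λ.0) (λ.λ.1) (λ.0)))
  step 1: λ.(λ.λ.λ.1) (λ.λ.0) (λ.λ.λ.1) ((λ.0) (λ.λ.1) (λ.0)) (λ.λ.λ.1) 0
  step 2: λ.(λ.λ.1) (λ.λ.λ.1) ((λ.0) (λ.λ.1) (λ.0)) (λ.λ.λ.1) 0
  step 3: λ.(λ.λ.λ.λ.1) ((λ.0) (λ.λ.1) (λ.0)) (λ.λ.λ.1) 0
  step 4: λ.(λ.λ.λ.1) (λ.λ.λ.1) 0
  step 5: λ.(λ.λ.1) 0
  step 6: λ.λ.1

Answer: normal form = λ.λ.1  (in 6 steps)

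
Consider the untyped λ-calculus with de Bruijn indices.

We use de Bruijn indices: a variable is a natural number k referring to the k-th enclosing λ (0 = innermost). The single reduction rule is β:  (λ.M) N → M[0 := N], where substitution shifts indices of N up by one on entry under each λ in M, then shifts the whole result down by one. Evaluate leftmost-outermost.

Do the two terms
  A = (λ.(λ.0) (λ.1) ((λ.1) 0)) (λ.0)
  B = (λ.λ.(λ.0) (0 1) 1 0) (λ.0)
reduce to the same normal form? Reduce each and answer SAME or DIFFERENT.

Answer: DIFFERENT — A ⇓ λ.0, B ⇓ λ.0 (λ.0) (λ.0) 0

Reduction:
Term A:
  start: (λ.(λ.0) (λ.1) ((λ.1) 0)) (λ.0)
  step 1: (λ.0) (λ.λ.0) ((λ.λ.0) (λ.0))
  step 2: (λ.λ.0) ((λ.λ.0) (λ.0))
  step 3: λ.0

Term B:
  start: (λ.λ.(λ.0) (0 1) 1 0) (λ.0)
  step 1: λ.(λ.0) (0 (λ.0)) (λ.0) 0
  step 2: λ.0 (λ.0) (λ.0) 0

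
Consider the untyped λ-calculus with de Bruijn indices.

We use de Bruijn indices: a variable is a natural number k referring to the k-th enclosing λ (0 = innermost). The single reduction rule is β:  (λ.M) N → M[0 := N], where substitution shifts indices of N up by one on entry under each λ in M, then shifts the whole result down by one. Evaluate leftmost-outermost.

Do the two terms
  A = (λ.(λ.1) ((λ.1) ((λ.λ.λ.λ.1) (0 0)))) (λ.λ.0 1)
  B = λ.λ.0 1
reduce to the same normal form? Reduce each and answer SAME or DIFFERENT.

Answer: SAME — A ⇓ λ.λ.0 1, B ⇓ λ.λ.0 1

Derivation:
Term A:
  start: (λ.(λ.1) ((λ.1) ((λ.λ.λ.λ.1) (0 0)))) (λ.λ.0 1)
  [1] (λ.λ.λ.0 1) ((λ.λ.λ.0 1) ((λ.λ.λ.λ.1) ((λ.λ.0 1) (λ.λ.0 1))))
  [2] λ.λ.0 1

Term B:
  start: λ.λ.0 1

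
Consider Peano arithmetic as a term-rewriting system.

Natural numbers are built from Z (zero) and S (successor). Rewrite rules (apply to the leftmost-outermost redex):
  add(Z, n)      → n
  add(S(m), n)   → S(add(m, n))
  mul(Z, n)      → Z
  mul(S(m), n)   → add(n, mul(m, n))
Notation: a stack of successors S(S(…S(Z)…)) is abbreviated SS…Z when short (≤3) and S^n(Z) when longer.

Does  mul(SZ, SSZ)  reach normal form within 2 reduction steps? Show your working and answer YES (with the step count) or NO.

Answer: NO — after 2 steps the term is S(add(SZ, mul(Z, SSZ))), not yet normal

Derivation:
  start: mul(SZ, SSZ)
  [1] add(SSZ, mul(Z, SSZ))
  [2] S(add(SZ, mul(Z, SSZ)))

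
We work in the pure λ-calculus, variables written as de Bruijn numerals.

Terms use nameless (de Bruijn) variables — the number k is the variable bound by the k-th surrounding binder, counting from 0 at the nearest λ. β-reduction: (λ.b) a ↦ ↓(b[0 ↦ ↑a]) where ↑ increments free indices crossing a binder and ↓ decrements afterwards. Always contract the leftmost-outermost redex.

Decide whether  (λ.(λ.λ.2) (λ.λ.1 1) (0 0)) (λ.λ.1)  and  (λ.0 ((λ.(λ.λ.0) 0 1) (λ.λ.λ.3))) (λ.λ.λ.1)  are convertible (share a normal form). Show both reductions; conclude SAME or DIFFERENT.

Answer: SAME — A ⇓ λ.λ.1, B ⇓ λ.λ.1

Reduction:
Term A:
  start: (λ.(λ.λ.2) (λ.λ.1 1) (0 0)) (λ.λ.1)
  →1  (λ.λ.λ.λ.1) (λ.λ.1 1) ((λ.λ.1) (λ.λ.1))
  →2  (λ.λ.λ.1) ((λ.λ.1) (λ.λ.1))
  →3  λ.λ.1

Term B:
  start: (λ.0 ((λ.(λ.λ.0) 0 1) (λ.λ.λ.3))) (λ.λ.λ.1)
  →1  (λ.λ.λ.1) ((λ.(λ.λ.0) 0 (λ.λ.λ.1)) (λ.λ.λ.λ.λ.λ.1))
  →2  λ.λ.1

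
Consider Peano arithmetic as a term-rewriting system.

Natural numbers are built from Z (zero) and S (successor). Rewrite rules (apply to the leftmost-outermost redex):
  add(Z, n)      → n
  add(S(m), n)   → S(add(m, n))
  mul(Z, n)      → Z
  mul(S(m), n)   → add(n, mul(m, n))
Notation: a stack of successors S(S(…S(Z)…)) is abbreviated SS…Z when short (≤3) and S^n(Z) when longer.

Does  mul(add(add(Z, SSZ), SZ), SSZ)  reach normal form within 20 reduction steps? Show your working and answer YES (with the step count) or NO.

  start: mul(add(add(Z, SSZ), SZ), SSZ)
  →1  mul(add(SSZ, SZ), SSZ)
  →2  mul(S(add(SZ, SZ)), SSZ)
  →3  add(SSZ, mul(add(SZ, SZ), SSZ))
  →4  S(add(SZ, mul(add(SZ, SZ), SSZ)))
  →5  S(S(add(Z, mul(add(SZ, SZ), SSZ))))
  →6  S(S(mul(add(SZ, SZ), SSZ)))
  →7  S(S(mul(S(add(Z, SZ)), SSZ)))
  →8  S(S(add(SSZ, mul(add(Z, SZ), SSZ))))
  →9  S(S(S(add(SZ, mul(add(Z, SZ), SSZ)))))
  →10  S(S(S(S(add(Z, mul(add(Z, SZ), SSZ))))))
  →11  S(S(S(S(mul(add(Z, SZ), SSZ)))))
  →12  S(S(S(S(mul(SZ, SSZ)))))
  →13  S(S(S(S(add(SSZ, mul(Z, SSZ))))))
  →14  S(S(S(S(S(add(SZ, mul(Z, SSZ)))))))
  →15  S(S(S(S(S(S(add(Z, mul(Z, SSZ))))))))
  →16  S(S(S(S(S(S(mul(Z, SSZ)))))))
  →17  S^6(Z)

Answer: YES — reaches normal form S^6(Z) in 17 ≤ 20 steps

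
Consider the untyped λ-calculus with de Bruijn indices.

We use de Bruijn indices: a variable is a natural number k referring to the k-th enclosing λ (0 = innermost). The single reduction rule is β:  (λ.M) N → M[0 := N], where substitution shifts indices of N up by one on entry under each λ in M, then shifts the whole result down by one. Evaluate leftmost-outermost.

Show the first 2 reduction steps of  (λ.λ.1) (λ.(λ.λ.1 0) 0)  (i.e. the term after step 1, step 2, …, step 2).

Answer: after 2 steps: λ.λ.λ.1 0

Working:
  start: (λ.λ.1) (λ.(λ.λ.1 0) 0)
  step 1: λ.λ.(λ.λ.1 0) 0
  step 2: λ.λ.λ.1 0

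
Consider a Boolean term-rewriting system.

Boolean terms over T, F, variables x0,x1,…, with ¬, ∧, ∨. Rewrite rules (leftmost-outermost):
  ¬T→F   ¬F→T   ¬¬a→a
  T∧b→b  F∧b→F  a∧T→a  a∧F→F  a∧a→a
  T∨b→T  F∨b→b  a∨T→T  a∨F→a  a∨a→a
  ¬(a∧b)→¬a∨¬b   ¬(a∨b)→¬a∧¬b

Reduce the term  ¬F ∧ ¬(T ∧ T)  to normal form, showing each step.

  start: ¬F ∧ ¬(T ∧ T)
  [1] T ∧ ¬(T ∧ T)
  [2] ¬(T ∧ T)
  [3] ¬T ∨ ¬T
  [4] ¬T
  [5] F

Answer: normal form = F  (in 5 steps)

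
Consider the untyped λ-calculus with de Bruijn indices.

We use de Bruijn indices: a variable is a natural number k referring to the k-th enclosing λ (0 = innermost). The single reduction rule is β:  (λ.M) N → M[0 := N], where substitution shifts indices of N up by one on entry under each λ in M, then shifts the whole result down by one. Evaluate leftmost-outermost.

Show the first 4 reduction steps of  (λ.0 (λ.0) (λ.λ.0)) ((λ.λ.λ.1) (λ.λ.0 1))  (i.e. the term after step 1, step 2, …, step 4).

Answer: after 4 steps: λ.0

Reduction:
  start: (λ.0 (λ.0) (λ.λ.0)) ((λ.λ.λ.1) (λ.λ.0 1))
  step 1: (λ.λ.λ.1) (λ.λ.0 1) (λ.0) (λ.λ.0)
  step 2: (λ.λ.1) (λ.0) (λ.λ.0)
  step 3: (λ.λ.0) (λ.λ.0)
  step 4: λ.0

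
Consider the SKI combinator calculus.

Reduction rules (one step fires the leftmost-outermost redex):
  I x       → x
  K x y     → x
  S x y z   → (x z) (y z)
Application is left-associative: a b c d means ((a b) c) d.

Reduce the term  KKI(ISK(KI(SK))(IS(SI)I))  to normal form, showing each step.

Answer: normal form = K(S(SI)I)  (in 5 steps)

Derivation:
  start: KKI(ISK(KI(SK))(IS(SI)I))
  →1  K(ISK(KI(SK))(IS(SI)I))
  →2  K(SK(KI(SK))(IS(SI)I))
  →3  K(K(IS(SI)I)(KI(SK)(IS(SI)I)))
  →4  K(IS(SI)I)
  →5  K(S(SI)I)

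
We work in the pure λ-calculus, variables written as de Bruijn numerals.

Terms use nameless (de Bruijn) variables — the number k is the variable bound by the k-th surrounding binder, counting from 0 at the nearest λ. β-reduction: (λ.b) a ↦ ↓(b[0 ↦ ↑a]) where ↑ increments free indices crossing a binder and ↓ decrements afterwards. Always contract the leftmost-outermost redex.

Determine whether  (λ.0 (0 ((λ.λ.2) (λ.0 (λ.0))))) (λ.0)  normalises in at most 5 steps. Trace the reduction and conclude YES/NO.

Answer: YES — reaches normal form λ.λ.0 in 4 ≤ 5 steps

Reduction:
  start: (λ.0 (0 ((λ.λ.2) (λ.0 (λ.0))))) (λ.0)
  →1  (λ.0) ((λ.0) ((λ.λ.λ.0) (λ.0 (λ.0))))
  →2  (λ.0) ((λ.λ.λ.0) (λ.0 (λ.0)))
  →3  (λ.λ.λ.0) (λ.0 (λ.0))
  →4  λ.λ.0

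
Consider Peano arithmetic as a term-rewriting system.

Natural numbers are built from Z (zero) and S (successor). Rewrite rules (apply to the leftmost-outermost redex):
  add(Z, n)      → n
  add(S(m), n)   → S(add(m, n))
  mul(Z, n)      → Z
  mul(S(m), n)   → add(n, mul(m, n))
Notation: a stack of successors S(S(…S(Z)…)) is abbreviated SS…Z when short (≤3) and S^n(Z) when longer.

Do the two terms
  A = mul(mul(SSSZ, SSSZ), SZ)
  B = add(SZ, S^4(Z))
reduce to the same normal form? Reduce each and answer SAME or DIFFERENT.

Term A:
  start: mul(mul(SSSZ, SSSZ), SZ)
  →1  mul(add(SSSZ, mul(SSZ, SSSZ)), SZ)
  →2  mul(S(add(SSZ, mul(SSZ, SSSZ))), SZ)
  →3  add(SZ, mul(add(SSZ, mul(SSZ, SSSZ)), SZ))
  →4  S(add(Z, mul(add(SSZ, mul(SSZ, SSSZ)), SZ)))
  →5  S(mul(add(SSZ, mul(SSZ, SSSZ)), SZ))
  →6  S(mul(S(add(SZ, mul(SSZ, SSSZ))), SZ))
  →7  S(add(SZ, mul(add(SZ, mul(SSZ, SSSZ)), SZ)))
  →8  S(S(add(Z, mul(add(SZ, mul(SSZ, SSSZ)), SZ))))
  →9  S(S(mul(add(SZ, mul(SSZ, SSSZ)), SZ)))
  →10  S(S(mul(S(add(Z, mul(SSZ, SSSZ))), SZ)))
  →11  S(S(add(SZ, mul(add(Z, mul(SSZ, SSSZ)), SZ))))
  →12  S(S(S(add(Z, mul(add(Z, mul(SSZ, SSSZ)), SZ)))))
  →13  S(S(S(mul(add(Z, mul(SSZ, SSSZ)), SZ))))
  →14  S(S(S(mul(mul(SSZ, SSSZ), SZ))))
  →15  S(S(S(mul(add(SSSZ, mul(SZ, SSSZ)), SZ))))
  →16  S(S(S(mul(S(add(SSZ, mul(SZ, SSSZ))), SZ))))
  →17  S(S(S(add(SZ, mul(add(SSZ, mul(SZ, SSSZ)), SZ)))))
  →18  S(S(S(S(add(Z, mul(add(SSZ, mul(SZ, SSSZ)), SZ))))))
  →19  S(S(S(S(mul(add(SSZ, mul(SZ, SSSZ)), SZ)))))
  →20  S(S(S(S(mul(S(add(SZ, mul(SZ, SSSZ))), SZ)))))
  →21  S(S(S(S(add(SZ, mul(add(SZ, mul(SZ, SSSZ)), SZ))))))
  →22  S(S(S(S(S(add(Z, mul(add(SZ, mul(SZ, SSSZ)), SZ)))))))
  →23  S(S(S(S(S(mul(add(SZ, mul(SZ, SSSZ)), SZ))))))
  →24  S(S(S(S(S(mul(S(add(Z, mul(SZ, SSSZ))), SZ))))))
  →25  S(S(S(S(S(add(SZ, mul(add(Z, mul(SZ, SSSZ)), SZ)))))))
  →26  S(S(S(S(S(S(add(Z, mul(add(Z, mul(SZ, SSSZ)), SZ))))))))
  →27  S(S(S(S(S(S(mul(add(Z, mul(SZ, SSSZ)), SZ)))))))
  →28  S(S(S(S(S(S(mul(mul(SZ, SSSZ), SZ)))))))
  →29  S(S(S(S(S(S(mul(add(SSSZ, mul(Z, SSSZ)), SZ)))))))
  →30  S(S(S(S(S(S(mul(S(add(SSZ, mul(Z, SSSZ))), SZ)))))))
  →31  S(S(S(S(S(S(add(SZ, mul(add(SSZ, mul(Z, SSSZ)), SZ))))))))
  →32  S(S(S(S(S(S(S(add(Z, mul(add(SSZ, mul(Z, SSSZ)), SZ)))))))))
  →33  S(S(S(S(S(S(S(mul(add(SSZ, mul(Z, SSSZ)), SZ))))))))
  →34  S(S(S(S(S(S(S(mul(S(add(SZ, mul(Z, SSSZ))), SZ))))))))
  →35  S(S(S(S(S(S(S(add(SZ, mul(add(SZ, mul(Z, SSSZ)), SZ)))))))))
  →36  S(S(S(S(S(S(S(S(add(Z, mul(add(SZ, mul(Z, SSSZ)), SZ))))))))))
  →37  S(S(S(S(S(S(S(S(mul(add(SZ, mul(Z, SSSZ)), SZ)))))))))
  →38  S(S(S(S(S(S(S(S(mul(S(add(Z, mul(Z, SSSZ))), SZ)))))))))
  →39  S(S(S(S(S(S(S(S(add(SZ, mul(add(Z, mul(Z, SSSZ)), SZ))))))))))
  →40  S(S(S(S(S(S(S(S(S(add(Z, mul(add(Z, mul(Z, SSSZ)), SZ)))))))))))
  →41  S(S(S(S(S(S(S(S(S(mul(add(Z, mul(Z, SSSZ)), SZ))))))))))
  →42  S(S(S(S(S(S(S(S(S(mul(mul(Z, SSSZ), SZ))))))))))
  →43  S(S(S(S(S(S(S(S(S(mul(Z, SZ))))))))))
  →44  S^9(Z)

Term B:
  start: add(SZ, S^4(Z))
  →1  S(add(Z, S^4(Z)))
  →2  S^5(Z)

Answer: DIFFERENT — A ⇓ S^9(Z), B ⇓ S^5(Z)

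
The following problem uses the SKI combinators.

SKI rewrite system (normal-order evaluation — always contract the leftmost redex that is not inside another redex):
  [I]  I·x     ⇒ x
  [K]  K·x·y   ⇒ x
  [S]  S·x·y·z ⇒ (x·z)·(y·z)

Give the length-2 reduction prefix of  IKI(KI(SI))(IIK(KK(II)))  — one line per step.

Answer: after 2 steps: I(IIK(KK(II)))

Working:
  start: IKI(KI(SI))(IIK(KK(II)))
  step 1: KI(KI(SI))(IIK(KK(II)))
  step 2: I(IIK(KK(II)))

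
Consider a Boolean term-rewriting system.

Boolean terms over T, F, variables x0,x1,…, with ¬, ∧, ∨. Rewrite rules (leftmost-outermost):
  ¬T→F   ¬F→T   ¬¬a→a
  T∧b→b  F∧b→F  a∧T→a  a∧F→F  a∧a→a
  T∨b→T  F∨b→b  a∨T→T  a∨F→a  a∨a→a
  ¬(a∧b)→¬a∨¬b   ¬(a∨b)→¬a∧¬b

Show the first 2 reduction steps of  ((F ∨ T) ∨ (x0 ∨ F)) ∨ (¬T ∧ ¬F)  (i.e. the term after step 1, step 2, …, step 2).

  start: ((F ∨ T) ∨ (x0 ∨ F)) ∨ (¬T ∧ ¬F)
  step 1: (T ∨ (x0 ∨ F)) ∨ (¬T ∧ ¬F)
  step 2: T ∨ (¬T ∧ ¬F)

Answer: after 2 steps: T ∨ (¬T ∧ ¬F)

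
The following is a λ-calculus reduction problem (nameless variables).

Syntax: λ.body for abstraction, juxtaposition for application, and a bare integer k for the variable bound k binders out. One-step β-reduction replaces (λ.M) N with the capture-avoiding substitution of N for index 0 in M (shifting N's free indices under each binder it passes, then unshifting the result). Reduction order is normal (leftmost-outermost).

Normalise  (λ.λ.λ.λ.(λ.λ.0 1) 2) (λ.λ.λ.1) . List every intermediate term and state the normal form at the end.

  start: (λ.λ.λ.λ.(λ.λ.0 1) 2) (λ.λ.λ.1)
  [1] λ.λ.λ.(λ.λ.0 1) 2
  [2] λ.λ.λ.λ.0 3

Answer: normal form = λ.λ.λ.λ.0 3  (in 2 steps)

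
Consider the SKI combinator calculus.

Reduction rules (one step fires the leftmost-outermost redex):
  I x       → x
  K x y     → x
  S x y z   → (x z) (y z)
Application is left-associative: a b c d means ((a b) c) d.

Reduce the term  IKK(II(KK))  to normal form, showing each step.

Answer: normal form = K  (in 2 steps)

Working:
  start: IKK(II(KK))
  [1] KK(II(KK))
  [2] K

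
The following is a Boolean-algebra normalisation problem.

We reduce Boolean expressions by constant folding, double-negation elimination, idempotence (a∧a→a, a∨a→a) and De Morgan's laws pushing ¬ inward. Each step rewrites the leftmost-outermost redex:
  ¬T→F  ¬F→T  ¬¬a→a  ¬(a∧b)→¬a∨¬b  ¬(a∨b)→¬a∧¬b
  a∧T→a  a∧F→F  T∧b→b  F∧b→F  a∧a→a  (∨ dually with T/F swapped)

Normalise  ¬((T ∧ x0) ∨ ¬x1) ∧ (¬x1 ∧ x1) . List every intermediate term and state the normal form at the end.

  start: ¬((T ∧ x0) ∨ ¬x1) ∧ (¬x1 ∧ x1)
  step 1: (¬(T ∧ x0) ∧ ¬¬x1) ∧ (¬x1 ∧ x1)
  step 2: ((¬T ∨ ¬x0) ∧ ¬¬x1) ∧ (¬x1 ∧ x1)
  step 3: ((F ∨ ¬x0) ∧ ¬¬x1) ∧ (¬x1 ∧ x1)
  step 4: (¬x0 ∧ ¬¬x1) ∧ (¬x1 ∧ x1)
  step 5: (¬x0 ∧ x1) ∧ (¬x1 ∧ x1)

Answer: normal form = (¬x0 ∧ x1) ∧ (¬x1 ∧ x1)  (in 5 steps)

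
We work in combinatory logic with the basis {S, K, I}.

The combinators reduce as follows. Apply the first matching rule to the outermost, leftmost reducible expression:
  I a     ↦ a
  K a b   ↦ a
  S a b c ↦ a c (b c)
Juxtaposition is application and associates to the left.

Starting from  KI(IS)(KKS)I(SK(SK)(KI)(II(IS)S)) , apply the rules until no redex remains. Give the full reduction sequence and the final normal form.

  start: KI(IS)(KKS)I(SK(SK)(KI)(II(IS)S))
  step 1: I(KKS)I(SK(SK)(KI)(II(IS)S))
  step 2: KKSI(SK(SK)(KI)(II(IS)S))
  step 3: KI(SK(SK)(KI)(II(IS)S))
  step 4: I

Answer: normal form = I  (in 4 steps)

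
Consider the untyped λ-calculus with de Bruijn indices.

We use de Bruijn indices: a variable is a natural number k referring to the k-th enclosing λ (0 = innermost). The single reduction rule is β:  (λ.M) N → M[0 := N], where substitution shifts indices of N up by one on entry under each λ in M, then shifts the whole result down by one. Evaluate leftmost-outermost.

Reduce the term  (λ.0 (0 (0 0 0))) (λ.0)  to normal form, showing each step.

  start: (λ.0 (0 (0 0 0))) (λ.0)
  →1  (λ.0) ((λ.0) ((λ.0) (λ.0) (λ.0)))
  →2  (λ.0) ((λ.0) (λ.0) (λ.0))
  →3  (λ.0) (λ.0) (λ.0)
  →4  (λ.0) (λ.0)
  →5  λ.0

Answer: normal form = λ.0  (in 5 steps)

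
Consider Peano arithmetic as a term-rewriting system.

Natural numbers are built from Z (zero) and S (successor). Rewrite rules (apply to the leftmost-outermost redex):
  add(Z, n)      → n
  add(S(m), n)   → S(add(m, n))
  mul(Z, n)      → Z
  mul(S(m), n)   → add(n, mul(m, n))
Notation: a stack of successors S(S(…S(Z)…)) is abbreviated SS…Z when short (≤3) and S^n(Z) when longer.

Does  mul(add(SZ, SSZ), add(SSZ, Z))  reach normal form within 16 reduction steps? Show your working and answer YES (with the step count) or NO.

Answer: NO — after 16 steps the term is S(S(S(S(mul(SZ, add(SSZ, Z)))))), not yet normal

Working:
  start: mul(add(SZ, SSZ), add(SSZ, Z))
  →1  mul(S(add(Z, SSZ)), add(SSZ, Z))
  →2  add(add(SSZ, Z), mul(add(Z, SSZ), add(SSZ, Z)))
  →3  add(S(add(SZ, Z)), mul(add(Z, SSZ), add(SSZ, Z)))
  →4  S(add(add(SZ, Z), mul(add(Z, SSZ), add(SSZ, Z))))
  →5  S(add(S(add(Z, Z)), mul(add(Z, SSZ), add(SSZ, Z))))
  →6  S(S(add(add(Z, Z), mul(add(Z, SSZ), add(SSZ, Z)))))
  →7  S(S(add(Z, mul(add(Z, SSZ), add(SSZ, Z)))))
  →8  S(S(mul(add(Z, SSZ), add(SSZ, Z))))
  →9  S(S(mul(SSZ, add(SSZ, Z))))
  →10  S(S(add(add(SSZ, Z), mul(SZ, add(SSZ, Z)))))
  →11  S(S(add(S(add(SZ, Z)), mul(SZ, add(SSZ, Z)))))
  →12  S(S(S(add(add(SZ, Z), mul(SZ, add(SSZ, Z))))))
  →13  S(S(S(add(S(add(Z, Z)), mul(SZ, add(SSZ, Z))))))
  →14  S(S(S(S(add(add(Z, Z), mul(SZ, add(SSZ, Z)))))))
  →15  S(S(S(S(add(Z, mul(SZ, add(SSZ, Z)))))))
  →16  S(S(S(S(mul(SZ, add(SSZ, Z))))))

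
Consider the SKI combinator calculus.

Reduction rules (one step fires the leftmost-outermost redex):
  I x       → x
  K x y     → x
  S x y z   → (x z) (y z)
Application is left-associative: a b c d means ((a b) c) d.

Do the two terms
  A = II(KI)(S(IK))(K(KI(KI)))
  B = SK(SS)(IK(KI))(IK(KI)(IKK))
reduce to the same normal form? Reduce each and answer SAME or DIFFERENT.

Term A:
  start: II(KI)(S(IK))(K(KI(KI)))
  step 1: I(KI)(S(IK))(K(KI(KI)))
  step 2: KI(S(IK))(K(KI(KI)))
  step 3: I(K(KI(KI)))
  step 4: K(KI(KI))
  step 5: KI

Term B:
  start: SK(SS)(IK(KI))(IK(KI)(IKK))
  step 1: K(IK(KI))(SS(IK(KI)))(IK(KI)(IKK))
  step 2: IK(KI)(IK(KI)(IKK))
  step 3: K(KI)(IK(KI)(IKK))
  step 4: KI

Answer: SAME — A ⇓ KI, B ⇓ KI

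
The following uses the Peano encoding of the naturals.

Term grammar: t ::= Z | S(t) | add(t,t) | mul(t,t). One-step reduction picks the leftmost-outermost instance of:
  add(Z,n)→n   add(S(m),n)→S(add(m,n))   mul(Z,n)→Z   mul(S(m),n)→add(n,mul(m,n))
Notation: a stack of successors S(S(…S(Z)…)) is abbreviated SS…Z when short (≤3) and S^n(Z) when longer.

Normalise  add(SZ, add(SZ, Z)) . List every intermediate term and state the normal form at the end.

  start: add(SZ, add(SZ, Z))
  →1  S(add(Z, add(SZ, Z)))
  →2  S(add(SZ, Z))
  →3  S(S(add(Z, Z)))
  →4  SSZ

Answer: normal form = SSZ  (in 4 steps)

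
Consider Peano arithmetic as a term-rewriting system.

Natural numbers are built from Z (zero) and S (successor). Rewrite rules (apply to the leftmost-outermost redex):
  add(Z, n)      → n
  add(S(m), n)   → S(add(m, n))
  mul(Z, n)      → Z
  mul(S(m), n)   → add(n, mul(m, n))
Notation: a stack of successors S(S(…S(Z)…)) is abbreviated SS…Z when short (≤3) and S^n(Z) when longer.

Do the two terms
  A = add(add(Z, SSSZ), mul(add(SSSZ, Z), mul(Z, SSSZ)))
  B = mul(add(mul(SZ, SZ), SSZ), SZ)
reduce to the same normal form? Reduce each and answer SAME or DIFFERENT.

Term A:
  start: add(add(Z, SSSZ), mul(add(SSSZ, Z), mul(Z, SSSZ)))
  →1  add(SSSZ, mul(add(SSSZ, Z), mul(Z, SSSZ)))
  →2  S(add(SSZ, mul(add(SSSZ, Z), mul(Z, SSSZ))))
  →3  S(S(add(SZ, mul(add(SSSZ, Z), mul(Z, SSSZ)))))
  →4  S(S(S(add(Z, mul(add(SSSZ, Z), mul(Z, SSSZ))))))
  →5  S(S(S(mul(add(SSSZ, Z), mul(Z, SSSZ)))))
  →6  S(S(S(mul(S(add(SSZ, Z)), mul(Z, SSSZ)))))
  →7  S(S(S(add(mul(Z, SSSZ), mul(add(SSZ, Z), mul(Z, SSSZ))))))
  →8  S(S(S(add(Z, mul(add(SSZ, Z), mul(Z, SSSZ))))))
  →9  S(S(S(mul(add(SSZ, Z), mul(Z, SSSZ)))))
  →10  S(S(S(mul(S(add(SZ, Z)), mul(Z, SSSZ)))))
  →11  S(S(S(add(mul(Z, SSSZ), mul(add(SZ, Z), mul(Z, SSSZ))))))
  →12  S(S(S(add(Z, mul(add(SZ, Z), mul(Z, SSSZ))))))
  →13  S(S(S(mul(add(SZ, Z), mul(Z, SSSZ)))))
  →14  S(S(S(mul(S(add(Z, Z)), mul(Z, SSSZ)))))
  →15  S(S(S(add(mul(Z, SSSZ), mul(add(Z, Z), mul(Z, SSSZ))))))
  →16  S(S(S(add(Z, mul(add(Z, Z), mul(Z, SSSZ))))))
  →17  S(S(S(mul(add(Z, Z), mul(Z, SSSZ)))))
  →18  S(S(S(mul(Z, mul(Z, SSSZ)))))
  →19  SSSZ

Term B:
  start: mul(add(mul(SZ, SZ), SSZ), SZ)
  →1  mul(add(add(SZ, mul(Z, SZ)), SSZ), SZ)
  →2  mul(add(S(add(Z, mul(Z, SZ))), SSZ), SZ)
  →3  mul(S(add(add(Z, mul(Z, SZ)), SSZ)), SZ)
  →4  add(SZ, mul(add(add(Z, mul(Z, SZ)), SSZ), SZ))
  →5  S(add(Z, mul(add(add(Z, mul(Z, SZ)), SSZ), SZ)))
  →6  S(mul(add(add(Z, mul(Z, SZ)), SSZ), SZ))
  →7  S(mul(add(mul(Z, SZ), SSZ), SZ))
  →8  S(mul(add(Z, SSZ), SZ))
  →9  S(mul(SSZ, SZ))
  →10  S(add(SZ, mul(SZ, SZ)))
  →11  S(S(add(Z, mul(SZ, SZ))))
  →12  S(S(mul(SZ, SZ)))
  →13  S(S(add(SZ, mul(Z, SZ))))
  →14  S(S(S(add(Z, mul(Z, SZ)))))
  →15  S(S(S(mul(Z, SZ))))
  →16  SSSZ

Answer: SAME — A ⇓ SSSZ, B ⇓ SSSZ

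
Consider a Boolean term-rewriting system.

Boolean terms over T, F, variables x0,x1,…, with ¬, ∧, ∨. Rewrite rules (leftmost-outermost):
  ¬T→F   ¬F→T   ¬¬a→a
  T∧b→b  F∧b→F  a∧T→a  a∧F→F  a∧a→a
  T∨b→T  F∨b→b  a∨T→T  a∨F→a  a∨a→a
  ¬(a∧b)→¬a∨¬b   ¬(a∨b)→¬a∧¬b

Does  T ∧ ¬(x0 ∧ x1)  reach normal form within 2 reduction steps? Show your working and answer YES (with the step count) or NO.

Answer: YES — reaches normal form ¬x0 ∨ ¬x1 in 2 ≤ 2 steps

Reduction:
  start: T ∧ ¬(x0 ∧ x1)
  [1] ¬(x0 ∧ x1)
  [2] ¬x0 ∨ ¬x1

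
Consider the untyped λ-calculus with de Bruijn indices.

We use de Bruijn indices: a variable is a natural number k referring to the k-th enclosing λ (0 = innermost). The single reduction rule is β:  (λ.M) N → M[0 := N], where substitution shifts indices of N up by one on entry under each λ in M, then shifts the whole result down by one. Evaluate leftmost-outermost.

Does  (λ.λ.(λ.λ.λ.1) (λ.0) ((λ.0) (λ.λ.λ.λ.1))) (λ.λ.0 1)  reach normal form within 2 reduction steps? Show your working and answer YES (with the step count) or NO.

  start: (λ.λ.(λ.λ.λ.1) (λ.0) ((λ.0) (λ.λ.λ.λ.1))) (λ.λ.0 1)
  step 1: λ.(λ.λ.λ.1) (λ.0) ((λ.0) (λ.λ.λ.λ.1))
  step 2: λ.(λ.λ.1) ((λ.0) (λ.λ.λ.λ.1))

Answer: NO — after 2 steps the term is λ.(λ.λ.1) ((λ.0) (λ.λ.λ.λ.1)), not yet normal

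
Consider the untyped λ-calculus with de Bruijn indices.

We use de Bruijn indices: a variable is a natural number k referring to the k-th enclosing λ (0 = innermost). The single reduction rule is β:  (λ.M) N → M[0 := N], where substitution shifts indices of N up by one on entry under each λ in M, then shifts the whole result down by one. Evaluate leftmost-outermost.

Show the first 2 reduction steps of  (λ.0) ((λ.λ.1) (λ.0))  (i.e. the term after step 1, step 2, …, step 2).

Answer: after 2 steps: λ.λ.0

Derivation:
  start: (λ.0) ((λ.λ.1) (λ.0))
  →1  (λ.λ.1) (λ.0)
  →2  λ.λ.0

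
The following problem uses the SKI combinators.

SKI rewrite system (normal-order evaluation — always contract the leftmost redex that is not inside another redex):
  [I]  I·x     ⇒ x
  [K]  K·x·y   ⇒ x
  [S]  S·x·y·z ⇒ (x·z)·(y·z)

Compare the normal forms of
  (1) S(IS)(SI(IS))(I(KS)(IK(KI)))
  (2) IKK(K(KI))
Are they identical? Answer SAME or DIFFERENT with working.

Answer: DIFFERENT — A ⇓ SS(S(SS)), B ⇓ K

Reduction:
Term A:
  start: S(IS)(SI(IS))(I(KS)(IK(KI)))
  [1] IS(I(KS)(IK(KI)))(SI(IS)(I(KS)(IK(KI))))
  [2] S(I(KS)(IK(KI)))(SI(IS)(I(KS)(IK(KI))))
  [3] S(KS(IK(KI)))(SI(IS)(I(KS)(IK(KI))))
  [4] SS(SI(IS)(I(KS)(IK(KI))))
  [5] SS(I(I(KS)(IK(KI)))(IS(I(KS)(IK(KI)))))
  [6] SS(I(KS)(IK(KI))(IS(I(KS)(IK(KI)))))
  [7] SS(KS(IK(KI))(IS(I(KS)(IK(KI)))))
  [8] SS(S(IS(I(KS)(IK(KI)))))
  [9] SS(S(S(I(KS)(IK(KI)))))
  [10] SS(S(S(KS(IK(KI)))))
  [11] SS(S(SS))

Term B:
  start: IKK(K(KI))
  [1] KK(K(KI))
  [2] K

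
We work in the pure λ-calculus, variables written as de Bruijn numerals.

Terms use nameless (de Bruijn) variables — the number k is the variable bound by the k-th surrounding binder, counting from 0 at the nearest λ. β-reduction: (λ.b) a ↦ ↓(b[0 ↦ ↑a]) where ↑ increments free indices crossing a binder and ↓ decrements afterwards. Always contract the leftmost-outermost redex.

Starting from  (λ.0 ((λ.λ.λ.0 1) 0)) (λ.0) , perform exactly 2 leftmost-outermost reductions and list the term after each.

Answer: after 2 steps: (λ.λ.λ.0 1) (λ.0)

Derivation:
  start: (λ.0 ((λ.λ.λ.0 1) 0)) (λ.0)
  step 1: (λ.0) ((λ.λ.λ.0 1) (λ.0))
  step 2: (λ.λ.λ.0 1) (λ.0)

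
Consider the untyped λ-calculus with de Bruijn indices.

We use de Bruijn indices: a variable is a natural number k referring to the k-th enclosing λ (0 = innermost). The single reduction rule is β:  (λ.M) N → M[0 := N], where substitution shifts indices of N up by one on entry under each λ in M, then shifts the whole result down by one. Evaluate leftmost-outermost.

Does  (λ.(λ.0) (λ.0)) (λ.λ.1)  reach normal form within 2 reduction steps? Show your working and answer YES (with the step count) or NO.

  start: (λ.(λ.0) (λ.0)) (λ.λ.1)
  →1  (λ.0) (λ.0)
  →2  λ.0

Answer: YES — reaches normal form λ.0 in 2 ≤ 2 steps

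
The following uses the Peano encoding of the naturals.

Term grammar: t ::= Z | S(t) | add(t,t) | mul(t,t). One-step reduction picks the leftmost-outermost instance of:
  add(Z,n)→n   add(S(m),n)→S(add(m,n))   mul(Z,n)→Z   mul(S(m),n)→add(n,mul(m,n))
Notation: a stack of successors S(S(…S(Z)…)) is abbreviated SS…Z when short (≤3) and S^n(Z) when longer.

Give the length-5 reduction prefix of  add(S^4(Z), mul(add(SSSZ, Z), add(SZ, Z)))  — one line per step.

  start: add(S^4(Z), mul(add(SSSZ, Z), add(SZ, Z)))
  step 1: S(add(SSSZ, mul(add(SSSZ, Z), add(SZ, Z))))
  step 2: S(S(add(SSZ, mul(add(SSSZ, Z), add(SZ, Z)))))
  step 3: S(S(S(add(SZ, mul(add(SSSZ, Z), add(SZ, Z))))))
  step 4: S(S(S(S(add(Z, mul(add(SSSZ, Z), add(SZ, Z)))))))
  step 5: S(S(S(S(mul(add(SSSZ, Z), add(SZ, Z))))))

Answer: after 5 steps: S(S(S(S(mul(add(SSSZ, Z), add(SZ, Z))))))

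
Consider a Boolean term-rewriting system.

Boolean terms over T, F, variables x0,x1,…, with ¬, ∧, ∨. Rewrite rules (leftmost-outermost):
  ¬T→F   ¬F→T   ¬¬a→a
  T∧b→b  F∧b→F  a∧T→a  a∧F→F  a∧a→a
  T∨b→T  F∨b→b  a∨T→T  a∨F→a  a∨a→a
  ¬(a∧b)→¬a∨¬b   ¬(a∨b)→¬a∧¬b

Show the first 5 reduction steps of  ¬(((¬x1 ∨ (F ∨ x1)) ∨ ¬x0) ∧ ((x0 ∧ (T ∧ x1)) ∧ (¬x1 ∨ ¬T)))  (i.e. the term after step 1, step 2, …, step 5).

Answer: after 5 steps: ((x1 ∧ (¬F ∧ ¬x1)) ∧ ¬¬x0) ∨ ¬((x0 ∧ (T ∧ x1)) ∧ (¬x1 ∨ ¬T))

Reduction:
  start: ¬(((¬x1 ∨ (F ∨ x1)) ∨ ¬x0) ∧ ((x0 ∧ (T ∧ x1)) ∧ (¬x1 ∨ ¬T)))
  [1] ¬((¬x1 ∨ (F ∨ x1)) ∨ ¬x0) ∨ ¬((x0 ∧ (T ∧ x1)) ∧ (¬x1 ∨ ¬T))
  [2] (¬(¬x1 ∨ (F ∨ x1)) ∧ ¬¬x0) ∨ ¬((x0 ∧ (T ∧ x1)) ∧ (¬x1 ∨ ¬T))
  [3] ((¬¬x1 ∧ ¬(F ∨ x1)) ∧ ¬¬x0) ∨ ¬((x0 ∧ (T ∧ x1)) ∧ (¬x1 ∨ ¬T))
  [4] ((x1 ∧ ¬(F ∨ x1)) ∧ ¬¬x0) ∨ ¬((x0 ∧ (T ∧ x1)) ∧ (¬x1 ∨ ¬T))
  [5] ((x1 ∧ (¬F ∧ ¬x1)) ∧ ¬¬x0) ∨ ¬((x0 ∧ (T ∧ x1)) ∧ (¬x1 ∨ ¬T))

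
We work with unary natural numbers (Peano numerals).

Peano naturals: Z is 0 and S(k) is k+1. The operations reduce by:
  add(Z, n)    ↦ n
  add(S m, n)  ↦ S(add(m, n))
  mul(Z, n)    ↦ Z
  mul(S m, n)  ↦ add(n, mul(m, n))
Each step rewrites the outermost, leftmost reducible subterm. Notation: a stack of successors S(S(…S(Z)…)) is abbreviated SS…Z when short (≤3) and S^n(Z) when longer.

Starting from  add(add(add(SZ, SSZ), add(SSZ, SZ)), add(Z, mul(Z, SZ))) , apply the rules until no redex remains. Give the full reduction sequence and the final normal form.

Answer: normal form = S^6(Z)  (in 18 steps)

Reduction:
  start: add(add(add(SZ, SSZ), add(SSZ, SZ)), add(Z, mul(Z, SZ)))
  →1  add(add(S(add(Z, SSZ)), add(SSZ, SZ)), add(Z, mul(Z, SZ)))
  →2  add(S(add(add(Z, SSZ), add(SSZ, SZ))), add(Z, mul(Z, SZ)))
  →3  S(add(add(add(Z, SSZ), add(SSZ, SZ)), add(Z, mul(Z, SZ))))
  →4  S(add(add(SSZ, add(SSZ, SZ)), add(Z, mul(Z, SZ))))
  →5  S(add(S(add(SZ, add(SSZ, SZ))), add(Z, mul(Z, SZ))))
  →6  S(S(add(add(SZ, add(SSZ, SZ)), add(Z, mul(Z, SZ)))))
  →7  S(S(add(S(add(Z, add(SSZ, SZ))), add(Z, mul(Z, SZ)))))
  →8  S(S(S(add(add(Z, add(SSZ, SZ)), add(Z, mul(Z, SZ))))))
  →9  S(S(S(add(add(SSZ, SZ), add(Z, mul(Z, SZ))))))
  →10  S(S(S(add(S(add(SZ, SZ)), add(Z, mul(Z, SZ))))))
  →11  S(S(S(S(add(add(SZ, SZ), add(Z, mul(Z, SZ)))))))
  →12  S(S(S(S(add(S(add(Z, SZ)), add(Z, mul(Z, SZ)))))))
  →13  S(S(S(S(S(add(add(Z, SZ), add(Z, mul(Z, SZ))))))))
  →14  S(S(S(S(S(add(SZ, add(Z, mul(Z, SZ))))))))
  →15  S(S(S(S(S(S(add(Z, add(Z, mul(Z, SZ)))))))))
  →16  S(S(S(S(S(S(add(Z, mul(Z, SZ))))))))
  →17  S(S(S(S(S(S(mul(Z, SZ)))))))
  →18  S^6(Z)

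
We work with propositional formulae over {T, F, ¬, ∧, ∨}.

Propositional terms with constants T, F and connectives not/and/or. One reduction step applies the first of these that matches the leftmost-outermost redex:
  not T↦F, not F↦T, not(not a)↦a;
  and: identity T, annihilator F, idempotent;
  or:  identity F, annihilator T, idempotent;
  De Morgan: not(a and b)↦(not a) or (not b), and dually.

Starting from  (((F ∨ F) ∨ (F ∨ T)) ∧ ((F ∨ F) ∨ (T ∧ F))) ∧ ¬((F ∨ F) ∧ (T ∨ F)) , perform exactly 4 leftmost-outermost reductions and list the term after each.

  start: (((F ∨ F) ∨ (F ∨ T)) ∧ ((F ∨ F) ∨ (T ∧ F))) ∧ ¬((F ∨ F) ∧ (T ∨ F))
  step 1: ((F ∨ (F ∨ T)) ∧ ((F ∨ F) ∨ (T ∧ F))) ∧ ¬((F ∨ F) ∧ (T ∨ F))
  step 2: ((F ∨ T) ∧ ((F ∨ F) ∨ (T ∧ F))) ∧ ¬((F ∨ F) ∧ (T ∨ F))
  step 3: (T ∧ ((F ∨ F) ∨ (T ∧ F))) ∧ ¬((F ∨ F) ∧ (T ∨ F))
  step 4: ((F ∨ F) ∨ (T ∧ F)) ∧ ¬((F ∨ F) ∧ (T ∨ F))

Answer: after 4 steps: ((F ∨ F) ∨ (T ∧ F)) ∧ ¬((F ∨ F) ∧ (T ∨ F))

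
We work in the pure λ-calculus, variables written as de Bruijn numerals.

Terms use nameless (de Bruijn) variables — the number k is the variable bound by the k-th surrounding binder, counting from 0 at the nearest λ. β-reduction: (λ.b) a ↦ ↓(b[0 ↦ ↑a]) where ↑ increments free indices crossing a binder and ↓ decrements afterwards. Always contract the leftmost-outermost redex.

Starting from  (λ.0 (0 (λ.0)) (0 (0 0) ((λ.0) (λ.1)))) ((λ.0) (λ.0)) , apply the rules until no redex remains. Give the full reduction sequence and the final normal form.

Answer: normal form = λ.λ.0  (in 14 steps)

Working:
  start: (λ.0 (0 (λ.0)) (0 (0 0) ((λ.0) (λ.1)))) ((λ.0) (λ.0))
  [1] (λ.0) (λ.0) ((λ.0) (λ.0) (λ.0)) ((λ.0) (λ.0) ((λ.0) (λ.0) ((λ.0) (λ.0))) ((λ.0) (λ.(λ.0) (λ.0))))
  [2] (λ.0) ((λ.0) (λ.0) (λ.0)) ((λ.0) (λ.0) ((λ.0) (λ.0) ((λ.0) (λ.0))) ((λ.0) (λ.(λ.0) (λ.0))))
  [3] (λ.0) (λ.0) (λ.0) ((λ.0) (λ.0) ((λ.0) (λ.0) ((λ.0) (λ.0))) ((λ.0) (λ.(λ.0) (λ.0))))
  [4] (λ.0) (λ.0) ((λ.0) (λ.0) ((λ.0) (λ.0) ((λ.0) (λ.0))) ((λ.0) (λ.(λ.0) (λ.0))))
  [5] (λ.0) ((λ.0) (λ.0) ((λ.0) (λ.0) ((λ.0) (λ.0))) ((λ.0) (λ.(λ.0) (λ.0))))
  [6] (λ.0) (λ.0) ((λ.0) (λ.0) ((λ.0) (λ.0))) ((λ.0) (λ.(λ.0) (λ.0)))
  [7] (λ.0) ((λ.0) (λ.0) ((λ.0) (λ.0))) ((λ.0) (λ.(λ.0) (λ.0)))
  [8] (λ.0) (λ.0) ((λ.0) (λ.0)) ((λ.0) (λ.(λ.0) (λ.0)))
  [9] (λ.0) ((λ.0) (λ.0)) ((λ.0) (λ.(λ.0) (λ.0)))
  [10] (λ.0) (λ.0) ((λ.0) (λ.(λ.0) (λ.0)))
  [11] (λ.0) ((λ.0) (λ.(λ.0) (λ.0)))
  [12] (λ.0) (λ.(λ.0) (λ.0))
  [13] λ.(λ.0) (λ.0)
  [14] λ.λ.0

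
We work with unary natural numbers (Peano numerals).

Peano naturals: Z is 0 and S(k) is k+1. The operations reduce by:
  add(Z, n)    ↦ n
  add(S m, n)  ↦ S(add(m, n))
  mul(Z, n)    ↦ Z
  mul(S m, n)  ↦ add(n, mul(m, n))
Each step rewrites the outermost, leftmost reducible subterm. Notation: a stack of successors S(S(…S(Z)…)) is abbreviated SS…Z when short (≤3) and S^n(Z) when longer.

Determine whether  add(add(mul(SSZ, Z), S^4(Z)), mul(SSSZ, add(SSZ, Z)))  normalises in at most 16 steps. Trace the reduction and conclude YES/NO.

Answer: NO — after 16 steps the term is S(S(S(S(S(S(add(add(Z, Z), mul(SSZ, add(SSZ, Z))))))))), not yet normal

Derivation:
  start: add(add(mul(SSZ, Z), S^4(Z)), mul(SSSZ, add(SSZ, Z)))
  →1  add(add(add(Z, mul(SZ, Z)), S^4(Z)), mul(SSSZ, add(SSZ, Z)))
  →2  add(add(mul(SZ, Z), S^4(Z)), mul(SSSZ, add(SSZ, Z)))
  →3  add(add(add(Z, mul(Z, Z)), S^4(Z)), mul(SSSZ, add(SSZ, Z)))
  →4  add(add(mul(Z, Z), S^4(Z)), mul(SSSZ, add(SSZ, Z)))
  →5  add(add(Z, S^4(Z)), mul(SSSZ, add(SSZ, Z)))
  →6  add(S^4(Z), mul(SSSZ, add(SSZ, Z)))
  →7  S(add(SSSZ, mul(SSSZ, add(SSZ, Z))))
  →8  S(S(add(SSZ, mul(SSSZ, add(SSZ, Z)))))
  →9  S(S(S(add(SZ, mul(SSSZ, add(SSZ, Z))))))
  →10  S(S(S(S(add(Z, mul(SSSZ, add(SSZ, Z)))))))
  →11  S(S(S(S(mul(SSSZ, add(SSZ, Z))))))
  →12  S(S(S(S(add(add(SSZ, Z), mul(SSZ, add(SSZ, Z)))))))
  →13  S(S(S(S(add(S(add(SZ, Z)), mul(SSZ, add(SSZ, Z)))))))
  →14  S(S(S(S(S(add(add(SZ, Z), mul(SSZ, add(SSZ, Z))))))))
  →15  S(S(S(S(S(add(S(add(Z, Z)), mul(SSZ, add(SSZ, Z))))))))
  →16  S(S(S(S(S(S(add(add(Z, Z), mul(SSZ, add(SSZ, Z)))))))))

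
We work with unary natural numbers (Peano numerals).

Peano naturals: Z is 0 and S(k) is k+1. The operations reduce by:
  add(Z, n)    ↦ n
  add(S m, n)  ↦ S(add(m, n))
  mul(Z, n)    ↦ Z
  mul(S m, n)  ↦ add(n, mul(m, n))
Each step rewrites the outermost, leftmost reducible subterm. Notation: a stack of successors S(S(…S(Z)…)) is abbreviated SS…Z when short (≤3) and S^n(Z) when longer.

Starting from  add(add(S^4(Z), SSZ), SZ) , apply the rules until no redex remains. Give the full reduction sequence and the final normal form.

Answer: normal form = S^7(Z)  (in 12 steps)

Reduction:
  start: add(add(S^4(Z), SSZ), SZ)
  →1  add(S(add(SSSZ, SSZ)), SZ)
  →2  S(add(add(SSSZ, SSZ), SZ))
  →3  S(add(S(add(SSZ, SSZ)), SZ))
  →4  S(S(add(add(SSZ, SSZ), SZ)))
  →5  S(S(add(S(add(SZ, SSZ)), SZ)))
  →6  S(S(S(add(add(SZ, SSZ), SZ))))
  →7  S(S(S(add(S(add(Z, SSZ)), SZ))))
  →8  S(S(S(S(add(add(Z, SSZ), SZ)))))
  →9  S(S(S(S(add(SSZ, SZ)))))
  →10  S(S(S(S(S(add(SZ, SZ))))))
  →11  S(S(S(S(S(S(add(Z, SZ)))))))
  →12  S^7(Z)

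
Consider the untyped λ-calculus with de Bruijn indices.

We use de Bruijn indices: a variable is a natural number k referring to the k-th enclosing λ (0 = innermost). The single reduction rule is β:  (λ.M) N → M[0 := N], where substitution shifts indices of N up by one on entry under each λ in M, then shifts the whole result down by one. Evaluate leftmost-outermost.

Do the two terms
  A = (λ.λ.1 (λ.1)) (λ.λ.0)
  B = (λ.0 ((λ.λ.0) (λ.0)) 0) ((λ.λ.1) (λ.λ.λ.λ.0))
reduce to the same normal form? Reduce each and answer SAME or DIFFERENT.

Answer: DIFFERENT — A ⇓ λ.λ.0, B ⇓ λ.λ.λ.0

Working:
Term A:
  start: (λ.λ.1 (λ.1)) (λ.λ.0)
  →1  λ.(λ.λ.0) (λ.1)
  →2  λ.λ.0

Term B:
  start: (λ.0 ((λ.λ.0) (λ.0)) 0) ((λ.λ.1) (λ.λ.λ.λ.0))
  →1  (λ.λ.1) (λ.λ.λ.λ.0) ((λ.λ.0) (λ.0)) ((λ.λ.1) (λ.λ.λ.λ.0))
  →2  (λ.λ.λ.λ.λ.0) ((λ.λ.0) (λ.0)) ((λ.λ.1) (λ.λ.λ.λ.0))
  →3  (λ.λ.λ.λ.0) ((λ.λ.1) (λ.λ.λ.λ.0))
  →4  λ.λ.λ.0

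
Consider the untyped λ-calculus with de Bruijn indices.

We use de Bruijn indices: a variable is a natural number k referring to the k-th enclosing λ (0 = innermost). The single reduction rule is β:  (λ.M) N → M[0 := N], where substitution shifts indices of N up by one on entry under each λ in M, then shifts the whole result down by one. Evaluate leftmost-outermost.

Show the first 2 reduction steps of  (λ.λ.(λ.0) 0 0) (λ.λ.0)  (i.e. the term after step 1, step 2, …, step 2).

Answer: after 2 steps: λ.0 0

Derivation:
  start: (λ.λ.(λ.0) 0 0) (λ.λ.0)
  →1  λ.(λ.0) 0 0
  →2  λ.0 0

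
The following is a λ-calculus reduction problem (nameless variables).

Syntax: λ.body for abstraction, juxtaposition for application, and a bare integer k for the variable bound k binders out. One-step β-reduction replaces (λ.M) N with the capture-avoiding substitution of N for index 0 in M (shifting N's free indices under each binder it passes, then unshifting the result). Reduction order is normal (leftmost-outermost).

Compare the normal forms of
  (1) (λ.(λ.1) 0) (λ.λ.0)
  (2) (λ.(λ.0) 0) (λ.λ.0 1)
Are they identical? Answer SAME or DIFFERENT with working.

Term A:
  start: (λ.(λ.1) 0) (λ.λ.0)
  step 1: (λ.λ.λ.0) (λ.λ.0)
  step 2: λ.λ.0

Term B:
  start: (λ.(λ.0) 0) (λ.λ.0 1)
  step 1: (λ.0) (λ.λ.0 1)
  step 2: λ.λ.0 1

Answer: DIFFERENT — A ⇓ λ.λ.0, B ⇓ λ.λ.0 1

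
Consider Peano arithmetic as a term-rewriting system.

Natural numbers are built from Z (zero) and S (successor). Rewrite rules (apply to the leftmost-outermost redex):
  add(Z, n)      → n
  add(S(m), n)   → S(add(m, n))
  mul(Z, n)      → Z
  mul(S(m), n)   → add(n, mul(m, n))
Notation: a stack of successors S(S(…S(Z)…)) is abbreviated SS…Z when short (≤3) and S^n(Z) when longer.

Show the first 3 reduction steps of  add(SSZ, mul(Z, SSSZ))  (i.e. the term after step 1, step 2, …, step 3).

  start: add(SSZ, mul(Z, SSSZ))
  step 1: S(add(SZ, mul(Z, SSSZ)))
  step 2: S(S(add(Z, mul(Z, SSSZ))))
  step 3: S(S(mul(Z, SSSZ)))

Answer: after 3 steps: S(S(mul(Z, SSSZ)))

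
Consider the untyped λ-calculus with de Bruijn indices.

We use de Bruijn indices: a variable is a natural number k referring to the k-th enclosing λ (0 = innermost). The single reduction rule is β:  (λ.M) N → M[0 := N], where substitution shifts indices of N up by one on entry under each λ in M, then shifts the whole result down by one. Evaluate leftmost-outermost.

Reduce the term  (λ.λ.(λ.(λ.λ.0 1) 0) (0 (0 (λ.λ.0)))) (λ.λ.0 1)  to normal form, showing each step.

  start: (λ.λ.(λ.(λ.λ.0 1) 0) (0 (0 (λ.λ.0)))) (λ.λ.0 1)
  step 1: λ.(λ.(λ.λ.0 1) 0) (0 (0 (λ.λ.0)))
  step 2: λ.(λ.λ.0 1) (0 (0 (λ.λ.0)))
  step 3: λ.λ.0 (1 (1 (λ.λ.0)))

Answer: normal form = λ.λ.0 (1 (1 (λ.λ.0)))  (in 3 steps)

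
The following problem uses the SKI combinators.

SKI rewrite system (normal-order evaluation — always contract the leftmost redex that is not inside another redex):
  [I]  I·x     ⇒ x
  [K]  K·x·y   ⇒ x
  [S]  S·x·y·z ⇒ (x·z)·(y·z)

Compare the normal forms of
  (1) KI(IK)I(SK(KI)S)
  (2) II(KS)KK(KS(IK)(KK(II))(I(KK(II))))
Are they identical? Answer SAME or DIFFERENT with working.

Term A:
  start: KI(IK)I(SK(KI)S)
  →1  II(SK(KI)S)
  →2  I(SK(KI)S)
  →3  SK(KI)S
  →4  KS(KIS)
  →5  S

Term B:
  start: II(KS)KK(KS(IK)(KK(II))(I(KK(II))))
  →1  I(KS)KK(KS(IK)(KK(II))(I(KK(II))))
  →2  KSKK(KS(IK)(KK(II))(I(KK(II))))
  →3  SK(KS(IK)(KK(II))(I(KK(II))))
  →4  SK(S(KK(II))(I(KK(II))))
  →5  SK(SK(I(KK(II))))
  →6  SK(SK(KK(II)))
  →7  SK(SKK)

Answer: DIFFERENT — A ⇓ S, B ⇓ SK(SKK)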